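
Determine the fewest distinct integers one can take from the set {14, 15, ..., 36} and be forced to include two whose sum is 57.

Group the elements by complementary pair {x, 57−x}: {21,36}, {22,35}, {23,34}, …, giving 8 two-element pairs and 7 integers whose partner 57−x falls outside [14,36].
Pigeonhole: treating each of those 15 groups as a pigeonhole, one can pick one integer per group — 15 integers — with no two summing to 57.
The 16th integer lands in an occupied pair, forcing a sum of 57.

16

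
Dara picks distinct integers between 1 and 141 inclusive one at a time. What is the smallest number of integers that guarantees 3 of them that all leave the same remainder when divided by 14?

29

The 14 residue classes mod 14 are the pigeonholes.
With 28 integers one could put 2 in each residue class and have no class reach 3.
The 29th integer pushes some class to 3, so 14·2 + 1 = 29.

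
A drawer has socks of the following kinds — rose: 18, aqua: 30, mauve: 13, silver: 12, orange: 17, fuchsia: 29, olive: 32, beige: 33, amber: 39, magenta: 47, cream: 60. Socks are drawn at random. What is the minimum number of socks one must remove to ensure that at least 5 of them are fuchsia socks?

In the worst case for collecting fuchsia socks, every non-fuchsia sock comes out first.
There are 18 + 30 + 13 + 12 + 17 + 32 + 33 + 39 + 47 + 60 = 301 non-fuchsia socks altogether.
After those, each further sock must be fuchsia, so 301 + 5 = 306 draws guarantee 5 fuchsia socks.

306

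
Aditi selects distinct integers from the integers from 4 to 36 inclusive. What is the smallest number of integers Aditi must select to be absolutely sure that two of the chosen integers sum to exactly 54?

25

A set avoiding the sum 54 can contain at most one of each pair {x, 54−x}, plus the 15 elements whose complement lies outside the range or equal to its own complement.
The integers 4, …, 27 (24 of them) are such a set: any two sum to at least 4+5 = 9 and at most 26+27 = 53 < 54.
By pigeonhole, any 25th integer completes one of the 9 pairs, so 25 choices force a sum of 54.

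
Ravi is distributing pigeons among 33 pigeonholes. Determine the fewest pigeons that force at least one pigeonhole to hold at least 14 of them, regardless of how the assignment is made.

430

With 429 pigeons one could put exactly 13 in each of the 33 pigeonholes, and no pigeonhole would reach 14.
One more pigeon must land in a pigeonhole that already has 13, giving it 14.
So 33 × 13 + 1 = 430 pigeons are required.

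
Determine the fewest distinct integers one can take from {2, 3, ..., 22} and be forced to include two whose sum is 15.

A set avoiding the sum 15 can contain at most one of each pair {x, 15−x}, plus the 9 elements whose complement lies outside the range.
The integers 8, …, 22 (15 of them) are such a set: any two sum to at least 8+9 = 17 > 15.
Any 16th integer completes one of the 6 pairs, so 16 choices force a sum of 15.

16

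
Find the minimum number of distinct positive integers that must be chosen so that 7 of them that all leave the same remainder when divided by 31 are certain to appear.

The 31 residue classes mod 31 are the pigeonholes.
With 186 integers one could put 6 in each residue class and have no class reach 7.
The 187th integer pushes some class to 7, so 31·6 + 1 = 187.

187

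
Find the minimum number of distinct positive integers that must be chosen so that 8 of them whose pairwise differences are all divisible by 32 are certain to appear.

225

Integers whose pairwise differences are multiples of 32 are exactly those sharing a remainder mod 32. By pigeonhole, the 32 residue classes mod 32 are the pigeonholes.
With 224 integers one could put 7 in each residue class and have no class reach 8.
The 225th integer pushes some class to 8, so 32·7 + 1 = 225.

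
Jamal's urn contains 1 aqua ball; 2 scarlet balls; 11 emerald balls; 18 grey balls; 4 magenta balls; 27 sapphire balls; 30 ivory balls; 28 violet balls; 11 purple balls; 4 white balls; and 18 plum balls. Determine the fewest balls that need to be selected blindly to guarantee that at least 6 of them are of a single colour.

47

By the pigeonhole principle, put each drawn ball into a box by colour. The largest draw with every box below 6 takes min(count, 5) from each colour; colours with fewer than 5 contribute all they have.
Σ min(cᵢ, 5) = 1 + 2 + 5 + 5 + 4 + 5 + 5 + 5 + 5 + 4 + 5 = 46.
Draw number 46 + 1 = 47 must push one box to 6.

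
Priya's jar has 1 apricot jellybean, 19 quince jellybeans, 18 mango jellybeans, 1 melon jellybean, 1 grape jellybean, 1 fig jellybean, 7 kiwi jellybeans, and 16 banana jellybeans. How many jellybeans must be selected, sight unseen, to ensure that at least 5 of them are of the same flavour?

An adversary could hand out at most 4 jellybeans per flavour (4 flavours run out sooner): 1 + 4 + 4 + 1 + 1 + 1 + 4 + 4 = 20 jellybeans and still no flavour has 5.
One more jellybean lands in a flavour already at 4, so 21 draws are enough and 20 are not.

21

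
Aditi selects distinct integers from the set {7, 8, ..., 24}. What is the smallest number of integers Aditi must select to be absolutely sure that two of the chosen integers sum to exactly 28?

Group the elements by complementary pair {x, 28−x}: {7,21}, {8,20}, {9,19}, …, giving 7 two-element pairs, the single value 14 (it cannot pair with itself since the integers are distinct), and 3 integers whose partner 28−x falls outside [7,24].
By the pigeonhole principle, treating each of those 11 groups as a pigeonhole, one can pick one integer per group — 11 integers — with no two summing to 28.
The 12th integer lands in an occupied pair, forcing a sum of 28.

12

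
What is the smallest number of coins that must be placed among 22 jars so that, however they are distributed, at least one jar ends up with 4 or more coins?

67

With 66 coins one could put exactly 3 in each of the 22 jars, and no jar would reach 4.
One more coin must land in a jar that already has 3, giving it 4.
So 22 × 3 + 1 = 67 coins are required.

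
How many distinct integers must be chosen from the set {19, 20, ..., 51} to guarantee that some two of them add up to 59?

A set avoiding the sum 59 can contain at most one of each pair {x, 59−x}, plus the 11 elements whose complement lies outside the range.
The integers 30, …, 51 (22 of them) are such a set: any two sum to at least 30+31 = 61 > 59.
Any 23rd integer completes one of the 11 pairs, so 23 choices force a sum of 59.

23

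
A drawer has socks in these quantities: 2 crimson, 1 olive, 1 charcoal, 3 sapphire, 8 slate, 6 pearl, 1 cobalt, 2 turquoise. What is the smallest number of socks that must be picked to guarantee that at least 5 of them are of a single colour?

An adversary could hand out at most 4 socks per colour (6 colours run out sooner): 2 + 1 + 1 + 3 + 4 + 4 + 1 + 2 = 18 socks and still no colour has 5.
By pigeonhole, one more sock lands in a colour already at 4, so 19 draws are enough and 18 are not.

19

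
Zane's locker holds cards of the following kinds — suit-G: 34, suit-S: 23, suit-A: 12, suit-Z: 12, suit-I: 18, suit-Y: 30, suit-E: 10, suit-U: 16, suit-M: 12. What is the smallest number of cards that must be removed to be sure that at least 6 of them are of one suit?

An adversary could hand out at most 5 cards per suit: 5 + 5 + 5 + 5 + 5 + 5 + 5 + 5 + 5 = 45 cards and still no suit has 6.
One more card lands in a suit already at 5, so 46 draws are enough and 45 are not.

46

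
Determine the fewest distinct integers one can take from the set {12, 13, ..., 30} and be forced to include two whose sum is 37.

Group the elements by complementary pair {x, 37−x}: {12,25}, {13,24}, {14,23}, …, giving 7 two-element pairs and 5 integers whose partner 37−x falls outside [12,30].
Treating each of those 12 groups as a pigeonhole, one can pick one integer per group — 12 integers — with no two summing to 37.
The 13th integer lands in an occupied pair, forcing a sum of 37.

13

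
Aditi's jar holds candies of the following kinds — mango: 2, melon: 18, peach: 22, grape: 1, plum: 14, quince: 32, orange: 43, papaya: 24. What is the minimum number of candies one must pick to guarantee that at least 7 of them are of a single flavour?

40

An adversary could hand out at most 6 candies per flavour (mango, grape run out sooner): 2 + 6 + 6 + 1 + 6 + 6 + 6 + 6 = 39 candies and still no flavour has 7.
One more candy lands in a flavour already at 6, so 40 draws are enough and 39 are not.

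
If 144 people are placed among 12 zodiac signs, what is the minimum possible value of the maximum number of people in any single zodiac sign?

The 12 zodiac signs are the holes and the 144 people are the pigeons.
If every zodiac sign held at most 11 people, the total would be at most 12 × 11 = 132, which is less than 144.
So some zodiac sign holds at least ⌈144/12⌉ = 12 people.

12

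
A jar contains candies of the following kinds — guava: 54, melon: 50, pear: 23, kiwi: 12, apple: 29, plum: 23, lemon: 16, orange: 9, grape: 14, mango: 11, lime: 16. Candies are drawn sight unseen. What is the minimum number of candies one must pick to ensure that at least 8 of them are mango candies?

254

In the worst case for collecting mango candies, every non-mango candy comes out first.
There are 54 + 50 + 23 + 12 + 29 + 23 + 16 + 9 + 14 + 16 = 246 non-mango candies altogether.
After those, each further candy must be mango, so 246 + 8 = 254 draws guarantee 8 mango candies.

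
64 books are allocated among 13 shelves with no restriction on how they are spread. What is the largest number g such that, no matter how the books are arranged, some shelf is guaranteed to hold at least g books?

5

The 13 shelves are the holes and the 64 books are the pigeons.
If every shelf held at most 4 books, the total would be at most 13 × 4 = 52, which is less than 64.
So some shelf holds at least ⌈64/13⌉ = 5 books.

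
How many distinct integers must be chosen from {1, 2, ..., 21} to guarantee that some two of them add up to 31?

Group the elements by complementary pair {x, 31−x}: {10,21}, {11,20}, {12,19}, …, giving 6 two-element pairs and 9 integers whose partner 31−x falls outside [1,21].
By pigeonhole, treating each of those 15 groups as a pigeonhole, one can pick one integer per group — 15 integers — with no two summing to 31.
The 16th integer lands in an occupied pair, forcing a sum of 31.

16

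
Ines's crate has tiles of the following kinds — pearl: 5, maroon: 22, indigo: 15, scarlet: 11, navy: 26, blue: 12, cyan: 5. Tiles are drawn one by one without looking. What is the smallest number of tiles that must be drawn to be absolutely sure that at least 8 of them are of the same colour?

46

Pigeonhole: the 7 colours are the holes; the tiles drawn are the pigeons.
To avoid 8 of any one colour, the worst case takes at most 7 of each colour, or every tile of a colour that has fewer than 7.
That gives 5 + 7 + 7 + 7 + 7 + 7 + 5 = 45 tiles with no colour reaching 8.
The next tile forces some colour to 8, so 45 + 1 = 46.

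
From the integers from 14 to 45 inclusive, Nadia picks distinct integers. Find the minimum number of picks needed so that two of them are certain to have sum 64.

Group the elements by complementary pair {x, 64−x}: {19,45}, {20,44}, {21,43}, …, giving 13 two-element pairs, the single value 32 (it cannot pair with itself since the integers are distinct), and 5 integers whose partner 64−x falls outside [14,45].
By pigeonhole, treating each of those 19 groups as a pigeonhole, one can pick one integer per group — 19 integers — with no two summing to 64.
The 20th integer lands in an occupied pair, forcing a sum of 64.

20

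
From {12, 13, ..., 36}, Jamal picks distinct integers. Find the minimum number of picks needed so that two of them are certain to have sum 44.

Two chosen integers sum to 44 exactly when both halves of some pair {x, 44−x} with 12 ≤ x ≤ 44−x ≤ 32 are chosen — 10 such pairs.
The remaining 5 elements (those with no distinct partner in range) can never complete a 44-sum, so the worst case takes all of them and one from each pair: 5 + 10 = 15.
The 16th integer has to be the second member of some pair, so 15 + 1 = 16.

16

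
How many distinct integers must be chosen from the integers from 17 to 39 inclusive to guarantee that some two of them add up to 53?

14

Two chosen integers sum to 53 exactly when both halves of some pair {x, 53−x} with 17 ≤ x ≤ 53−x ≤ 36 are chosen — 10 such pairs.
The remaining 3 elements (those with no distinct partner in range) can never complete a 53-sum, so the worst case takes all of them and one from each pair: 3 + 10 = 13.
By pigeonhole, the 14th integer has to be the second member of some pair, so 13 + 1 = 14.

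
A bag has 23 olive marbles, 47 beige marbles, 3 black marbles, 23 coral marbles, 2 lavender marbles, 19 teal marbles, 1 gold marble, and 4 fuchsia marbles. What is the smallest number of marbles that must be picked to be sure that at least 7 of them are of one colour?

35

The 8 colours are the holes; the marbles drawn are the pigeons.
To avoid 7 of any one colour, the worst case takes at most 6 of each colour, or every marble of a colour that has fewer than 6.
That gives 6 + 6 + 3 + 6 + 2 + 6 + 1 + 4 = 34 marbles with no colour reaching 7.
The next marble forces some colour to 7, so 34 + 1 = 35.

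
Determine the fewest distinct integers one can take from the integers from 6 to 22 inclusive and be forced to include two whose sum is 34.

A set avoiding the sum 34 can contain at most one of each pair {x, 34−x}, plus the 7 elements whose complement lies outside the range or equal to its own complement.
The integers 6, …, 17 (12 of them) are such a set: any two sum to at least 6+7 = 13 and at most 16+17 = 33 < 34.
By the pigeonhole principle, any 13th integer completes one of the 5 pairs, so 13 choices force a sum of 34.

13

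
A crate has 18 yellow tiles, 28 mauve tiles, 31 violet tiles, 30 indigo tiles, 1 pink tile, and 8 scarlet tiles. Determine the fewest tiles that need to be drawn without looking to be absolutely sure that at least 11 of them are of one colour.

An adversary could hand out at most 10 tiles per colour (pink, scarlet run out sooner): 10 + 10 + 10 + 10 + 1 + 8 = 49 tiles and still no colour has 11.
One more tile lands in a colour already at 10, so 50 draws are enough and 49 are not.

50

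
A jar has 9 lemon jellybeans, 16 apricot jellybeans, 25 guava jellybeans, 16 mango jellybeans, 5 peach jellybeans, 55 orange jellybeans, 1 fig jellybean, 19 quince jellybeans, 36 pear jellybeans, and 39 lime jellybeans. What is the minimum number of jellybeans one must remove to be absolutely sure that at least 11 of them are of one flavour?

An adversary could hand out at most 10 jellybeans per flavour (lemon, peach, fig run out sooner): 9 + 10 + 10 + 10 + 5 + 10 + 1 + 10 + 10 + 10 = 85 jellybeans and still no flavour has 11.
One more jellybean lands in a flavour already at 10, so 86 draws are enough and 85 are not.

86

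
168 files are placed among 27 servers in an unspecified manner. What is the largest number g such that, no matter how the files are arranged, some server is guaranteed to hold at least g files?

The 27 servers are the holes and the 168 files are the pigeons.
If every server held at most 6 files, the total would be at most 27 × 6 = 162, which is less than 168.
So some server holds at least ⌈168/27⌉ = 7 files.

7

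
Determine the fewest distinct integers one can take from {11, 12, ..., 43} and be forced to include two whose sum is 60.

Two chosen integers sum to 60 exactly when both halves of some pair {x, 60−x} with 17 ≤ x ≤ 60−x ≤ 43 are chosen — 13 such pairs.
The remaining 7 elements (those with no distinct partner in range) can never complete a 60-sum, so the worst case takes all of them and one from each pair: 7 + 13 = 20.
Pigeonhole: the 21st integer has to be the second member of some pair, so 20 + 1 = 21.

21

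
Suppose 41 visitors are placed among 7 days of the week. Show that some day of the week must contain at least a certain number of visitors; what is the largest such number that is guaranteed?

Pigeonhole: the 7 days of the week are the holes and the 41 visitors are the pigeons.
If every day of the week held at most 5 visitors, the total would be at most 7 × 5 = 35, which is less than 41.
So some day of the week holds at least ⌈41/7⌉ = 6 visitors.

6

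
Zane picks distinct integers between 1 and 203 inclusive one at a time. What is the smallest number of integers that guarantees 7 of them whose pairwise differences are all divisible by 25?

Integers whose pairwise differences are multiples of 25 are exactly those sharing a remainder mod 25. Pigeonhole: the 25 residue classes mod 25 are the pigeonholes.
With 150 integers one could put 6 in each residue class and have no class reach 7.
The 151st integer pushes some class to 7, so 25·6 + 1 = 151.

151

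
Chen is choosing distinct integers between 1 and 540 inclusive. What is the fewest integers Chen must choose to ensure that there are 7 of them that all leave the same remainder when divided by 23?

139

Pigeonhole: the 23 residue classes mod 23 are the pigeonholes.
With 138 integers one could put 6 in each residue class and have no class reach 7.
The 139th integer pushes some class to 7, so 23·6 + 1 = 139.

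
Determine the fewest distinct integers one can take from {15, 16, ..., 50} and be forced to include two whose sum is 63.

Group the elements by complementary pair {x, 63−x}: {15,48}, {16,47}, {17,46}, …, giving 17 two-element pairs and 2 integers whose partner 63−x falls outside [15,50].
By the pigeonhole principle, treating each of those 19 groups as a pigeonhole, one can pick one integer per group — 19 integers — with no two summing to 63.
The 20th integer lands in an occupied pair, forcing a sum of 63.

20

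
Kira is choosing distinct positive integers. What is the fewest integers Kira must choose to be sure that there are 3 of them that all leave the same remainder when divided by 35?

71

By the pigeonhole principle, the 35 residue classes mod 35 are the pigeonholes.
With 70 integers one could put 2 in each residue class and have no class reach 3.
The 71st integer pushes some class to 3, so 35·2 + 1 = 71.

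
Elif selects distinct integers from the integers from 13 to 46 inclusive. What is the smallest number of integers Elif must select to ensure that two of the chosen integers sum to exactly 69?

A set avoiding the sum 69 can contain at most one of each pair {x, 69−x}, plus the 10 elements whose complement lies outside the range.
The integers 13, …, 34 (22 of them) are such a set: any two sum to at least 13+14 = 27 and at most 33+34 = 67 < 69.
Any 23rd integer completes one of the 12 pairs, so 23 choices force a sum of 69.

23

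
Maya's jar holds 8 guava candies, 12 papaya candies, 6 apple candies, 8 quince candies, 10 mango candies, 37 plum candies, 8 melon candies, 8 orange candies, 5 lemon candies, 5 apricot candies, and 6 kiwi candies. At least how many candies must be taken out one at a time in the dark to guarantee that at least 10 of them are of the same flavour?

82

Put each drawn candy into a box by flavour. The largest draw with every box below 10 takes min(count, 9) from each flavour; flavours with fewer than 9 contribute all they have.
Σ min(cᵢ, 9) = 8 + 9 + 6 + 8 + 9 + 9 + 8 + 8 + 5 + 5 + 6 = 81.
Draw number 81 + 1 = 82 must push one box to 10.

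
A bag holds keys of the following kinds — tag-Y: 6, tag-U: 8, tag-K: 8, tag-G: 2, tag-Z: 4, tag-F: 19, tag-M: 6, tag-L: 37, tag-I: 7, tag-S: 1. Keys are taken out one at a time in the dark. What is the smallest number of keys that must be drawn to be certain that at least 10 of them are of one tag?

61

By pigeonhole, put each drawn key into a box by tag. The largest draw with every box below 10 takes min(count, 9) from each tag; tags with fewer than 9 contribute all they have.
Σ min(cᵢ, 9) = 6 + 8 + 8 + 2 + 4 + 9 + 6 + 9 + 7 + 1 = 60.
Draw number 60 + 1 = 61 must push one box to 10.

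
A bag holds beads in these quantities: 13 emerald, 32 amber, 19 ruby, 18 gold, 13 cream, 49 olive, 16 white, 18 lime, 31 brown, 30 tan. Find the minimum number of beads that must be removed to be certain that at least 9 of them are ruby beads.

229

In the worst case for collecting ruby beads, every non-ruby bead comes out first.
There are 13 + 32 + 18 + 13 + 49 + 16 + 18 + 31 + 30 = 220 non-ruby beads altogether.
After those, each further bead must be ruby, so 220 + 9 = 229 draws guarantee 9 ruby beads.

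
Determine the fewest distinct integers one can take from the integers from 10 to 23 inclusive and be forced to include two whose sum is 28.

11

A set avoiding the sum 28 can contain at most one of each pair {x, 28−x}, plus the 6 elements whose complement lies outside the range or equal to its own complement.
The integers 14, …, 23 (10 of them) are such a set: any two sum to at least 14+15 = 29 > 28.
By the pigeonhole principle, any 11th integer completes one of the 4 pairs, so 11 choices force a sum of 28.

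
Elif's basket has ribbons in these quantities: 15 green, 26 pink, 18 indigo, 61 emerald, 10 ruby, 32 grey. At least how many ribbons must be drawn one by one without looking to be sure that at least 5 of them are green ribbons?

152

In the worst case for collecting green ribbons, every non-green ribbon comes out first.
There are 26 + 18 + 61 + 10 + 32 = 147 non-green ribbons altogether.
After those, each further ribbon must be green, so 147 + 5 = 152 draws guarantee 5 green ribbons.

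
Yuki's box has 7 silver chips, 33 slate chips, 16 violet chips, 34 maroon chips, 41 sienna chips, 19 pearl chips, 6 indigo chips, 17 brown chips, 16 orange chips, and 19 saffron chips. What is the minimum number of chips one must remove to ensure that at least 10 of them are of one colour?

Put each drawn chip into a box by colour. The largest draw with every box below 10 takes min(count, 9) from each colour; colours with fewer than 9 contribute all they have.
Σ min(cᵢ, 9) = 7 + 9 + 9 + 9 + 9 + 9 + 6 + 9 + 9 + 9 = 85.
Draw number 85 + 1 = 86 must push one box to 10.

86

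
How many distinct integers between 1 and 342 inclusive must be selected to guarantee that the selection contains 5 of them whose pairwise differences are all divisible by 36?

145

Integers whose pairwise differences are multiples of 36 are exactly those sharing a remainder mod 36. By the pigeonhole principle, the 36 residue classes mod 36 are the pigeonholes.
With 144 integers one could put 4 in each residue class and have no class reach 5.
The 145th integer pushes some class to 5, so 36·4 + 1 = 145.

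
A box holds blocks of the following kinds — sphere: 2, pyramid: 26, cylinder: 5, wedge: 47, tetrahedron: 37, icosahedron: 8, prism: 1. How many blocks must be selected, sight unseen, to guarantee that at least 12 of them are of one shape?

The 7 shapes are the holes; the blocks drawn are the pigeons.
To avoid 12 of any one shape, the worst case takes at most 11 of each shape, or every block of a shape that has fewer than 11.
That gives 2 + 11 + 5 + 11 + 11 + 8 + 1 = 49 blocks with no shape reaching 12.
The next block forces some shape to 12, so 49 + 1 = 50.

50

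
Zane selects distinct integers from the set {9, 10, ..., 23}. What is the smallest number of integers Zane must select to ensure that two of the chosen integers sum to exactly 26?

12

Group the elements by complementary pair {x, 26−x}: {9,17}, {10,16}, {11,15}, …, giving 4 two-element pairs, the single value 13 (it cannot pair with itself since the integers are distinct), and 6 integers whose partner 26−x falls outside [9,23].
Treating each of those 11 groups as a pigeonhole, one can pick one integer per group — 11 integers — with no two summing to 26.
The 12th integer lands in an occupied pair, forcing a sum of 26.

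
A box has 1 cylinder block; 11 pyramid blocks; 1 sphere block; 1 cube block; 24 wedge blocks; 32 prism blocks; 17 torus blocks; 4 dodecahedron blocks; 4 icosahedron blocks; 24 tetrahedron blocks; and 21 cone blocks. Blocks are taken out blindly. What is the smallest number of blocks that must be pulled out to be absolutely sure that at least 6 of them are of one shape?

42

Pigeonhole: put each drawn block into a box by shape. The largest draw with every box below 6 takes min(count, 5) from each shape; shapes with fewer than 5 contribute all they have.
Σ min(cᵢ, 5) = 1 + 5 + 1 + 1 + 5 + 5 + 5 + 4 + 4 + 5 + 5 = 41.
Draw number 41 + 1 = 42 must push one box to 6.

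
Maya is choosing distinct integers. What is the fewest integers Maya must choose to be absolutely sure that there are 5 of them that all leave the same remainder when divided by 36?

Pigeonhole: the 36 residue classes mod 36 are the pigeonholes.
With 144 integers one could put 4 in each residue class and have no class reach 5.
The 145th integer pushes some class to 5, so 36·4 + 1 = 145.

145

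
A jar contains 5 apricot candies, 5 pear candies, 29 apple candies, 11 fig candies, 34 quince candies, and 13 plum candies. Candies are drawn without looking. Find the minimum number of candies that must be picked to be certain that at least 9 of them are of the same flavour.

43

An adversary could hand out at most 8 candies per flavour (apricot, pear run out sooner): 5 + 5 + 8 + 8 + 8 + 8 = 42 candies and still no flavour has 9.
By the pigeonhole principle, one more candy lands in a flavour already at 8, so 43 draws are enough and 42 are not.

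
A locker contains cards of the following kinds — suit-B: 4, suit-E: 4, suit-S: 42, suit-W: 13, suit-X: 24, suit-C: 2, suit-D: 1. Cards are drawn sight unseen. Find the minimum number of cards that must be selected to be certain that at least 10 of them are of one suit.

39

By the pigeonhole principle, the 7 suits are the holes; the cards drawn are the pigeons.
To avoid 10 of any one suit, the worst case takes at most 9 of each suit, or every card of a suit that has fewer than 9.
That gives 4 + 4 + 9 + 9 + 9 + 2 + 1 = 38 cards with no suit reaching 10.
The next card forces some suit to 10, so 38 + 1 = 39.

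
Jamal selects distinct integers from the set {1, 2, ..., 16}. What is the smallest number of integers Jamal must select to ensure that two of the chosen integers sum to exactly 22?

Two chosen integers sum to 22 exactly when both halves of some pair {x, 22−x} with 6 ≤ x ≤ 22−x ≤ 16 are chosen — 5 such pairs.
The remaining 6 elements (those with no distinct partner in range) can never complete a 22-sum, so the worst case takes all of them and one from each pair: 6 + 5 = 11.
Pigeonhole: the 12th integer has to be the second member of some pair, so 11 + 1 = 12.

12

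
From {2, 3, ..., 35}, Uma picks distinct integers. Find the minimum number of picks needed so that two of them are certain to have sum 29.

22

A set avoiding the sum 29 can contain at most one of each pair {x, 29−x}, plus the 8 elements whose complement lies outside the range.
The integers 15, …, 35 (21 of them) are such a set: any two sum to at least 15+16 = 31 > 29.
By pigeonhole, any 22nd integer completes one of the 13 pairs, so 22 choices force a sum of 29.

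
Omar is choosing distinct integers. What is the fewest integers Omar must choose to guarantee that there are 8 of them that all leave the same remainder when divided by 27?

190

By pigeonhole, the 27 residue classes mod 27 are the pigeonholes.
With 189 integers one could put 7 in each residue class and have no class reach 8.
The 190th integer pushes some class to 8, so 27·7 + 1 = 190.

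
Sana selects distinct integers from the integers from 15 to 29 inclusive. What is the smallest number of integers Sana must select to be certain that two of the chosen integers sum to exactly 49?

Two chosen integers sum to 49 exactly when both halves of some pair {x, 49−x} with 20 ≤ x ≤ 49−x ≤ 29 are chosen — 5 such pairs.
The remaining 5 elements (those with no distinct partner in range) can never complete a 49-sum, so the worst case takes all of them and one from each pair: 5 + 5 = 10.
Pigeonhole: the 11th integer has to be the second member of some pair, so 10 + 1 = 11.

11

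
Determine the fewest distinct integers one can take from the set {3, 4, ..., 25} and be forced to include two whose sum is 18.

18

A set avoiding the sum 18 can contain at most one of each pair {x, 18−x}, plus the 11 elements whose complement lies outside the range or equal to its own complement.
The integers 9, …, 25 (17 of them) are such a set: any two sum to at least 9+10 = 19 > 18.
Any 18th integer completes one of the 6 pairs, so 18 choices force a sum of 18.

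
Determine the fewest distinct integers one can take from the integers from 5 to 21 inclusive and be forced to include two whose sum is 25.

10

Group the elements by complementary pair {x, 25−x}: {5,20}, {6,19}, {7,18}, …, giving 8 two-element pairs and 1 integer whose partner 25−x falls outside [5,21].
By pigeonhole, treating each of those 9 groups as a pigeonhole, one can pick one integer per group — 9 integers — with no two summing to 25.
The 10th integer lands in an occupied pair, forcing a sum of 25.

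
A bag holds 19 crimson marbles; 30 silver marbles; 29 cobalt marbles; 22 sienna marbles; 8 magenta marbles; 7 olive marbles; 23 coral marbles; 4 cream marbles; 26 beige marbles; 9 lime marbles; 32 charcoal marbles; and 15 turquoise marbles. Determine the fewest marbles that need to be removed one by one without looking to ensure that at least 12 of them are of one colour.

117

An adversary could hand out at most 11 marbles per colour (4 colours run out sooner): 11 + 11 + 11 + 11 + 8 + 7 + 11 + 4 + 11 + 9 + 11 + 11 = 116 marbles and still no colour has 12.
One more marble lands in a colour already at 11, so 117 draws are enough and 116 are not.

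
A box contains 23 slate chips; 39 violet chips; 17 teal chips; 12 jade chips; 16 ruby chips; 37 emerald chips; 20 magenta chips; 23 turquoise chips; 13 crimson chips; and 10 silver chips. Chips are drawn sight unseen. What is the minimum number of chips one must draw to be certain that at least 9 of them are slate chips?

In the worst case for collecting slate chips, every non-slate chip comes out first.
There are 39 + 17 + 12 + 16 + 37 + 20 + 23 + 13 + 10 = 187 non-slate chips altogether.
After those, each further chip must be slate, so 187 + 9 = 196 draws guarantee 9 slate chips.

196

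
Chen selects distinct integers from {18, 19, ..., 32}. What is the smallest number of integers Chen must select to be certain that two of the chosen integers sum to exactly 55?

A set avoiding the sum 55 can contain at most one of each pair {x, 55−x}, plus the 5 elements whose complement lies outside the range.
The integers 18, …, 27 (10 of them) are such a set: any two sum to at least 18+19 = 37 and at most 26+27 = 53 < 55.
Any 11th integer completes one of the 5 pairs, so 11 choices force a sum of 55.

11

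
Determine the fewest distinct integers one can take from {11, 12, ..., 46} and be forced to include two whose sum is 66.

Two chosen integers sum to 66 exactly when both halves of some pair {x, 66−x} with 20 ≤ x ≤ 66−x ≤ 46 are chosen — 13 such pairs.
The remaining 10 elements (those with no distinct partner in range) can never complete a 66-sum, so the worst case takes all of them and one from each pair: 10 + 13 = 23.
The 24th integer has to be the second member of some pair, so 23 + 1 = 24.

24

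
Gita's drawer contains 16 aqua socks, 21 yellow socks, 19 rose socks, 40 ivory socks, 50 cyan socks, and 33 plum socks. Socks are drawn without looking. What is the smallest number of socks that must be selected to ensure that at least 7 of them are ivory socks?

In the worst case for collecting ivory socks, every non-ivory sock comes out first.
There are 16 + 21 + 19 + 50 + 33 = 139 non-ivory socks altogether.
After those, each further sock must be ivory, so 139 + 7 = 146 draws guarantee 7 ivory socks.

146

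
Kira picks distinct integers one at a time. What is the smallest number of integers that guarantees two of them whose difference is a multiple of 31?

Integers whose pairwise differences are multiples of 31 are exactly those sharing a remainder mod 31. Pigeonhole: the 31 residue classes mod 31 are the pigeonholes.
With 31 integers one could put 1 in each residue class and have no class reach 2.
The 32nd integer pushes some class to 2, so 31·1 + 1 = 32.

32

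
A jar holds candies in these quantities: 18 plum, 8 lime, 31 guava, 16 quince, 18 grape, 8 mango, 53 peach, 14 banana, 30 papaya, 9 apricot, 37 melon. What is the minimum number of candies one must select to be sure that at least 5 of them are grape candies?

In the worst case for collecting grape candies, every non-grape candy comes out first.
There are 18 + 8 + 31 + 16 + 8 + 53 + 14 + 30 + 9 + 37 = 224 non-grape candies altogether.
After those, each further candy must be grape, so 224 + 5 = 229 draws guarantee 5 grape candies.

229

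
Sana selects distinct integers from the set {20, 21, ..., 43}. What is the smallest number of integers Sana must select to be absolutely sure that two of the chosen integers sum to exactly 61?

14

Two chosen integers sum to 61 exactly when both halves of some pair {x, 61−x} with 20 ≤ x ≤ 61−x ≤ 41 are chosen — 11 such pairs.
The remaining 2 elements (those with no distinct partner in range) can never complete a 61-sum, so the worst case takes all of them and one from each pair: 2 + 11 = 13.
The 14th integer has to be the second member of some pair, so 13 + 1 = 14.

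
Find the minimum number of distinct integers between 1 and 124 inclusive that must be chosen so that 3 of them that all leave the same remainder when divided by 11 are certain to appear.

23

By the pigeonhole principle, the 11 residue classes mod 11 are the pigeonholes.
With 22 integers one could put 2 in each residue class and have no class reach 3.
The 23rd integer pushes some class to 3, so 11·2 + 1 = 23.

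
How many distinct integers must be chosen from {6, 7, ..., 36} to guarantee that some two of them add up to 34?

Two chosen integers sum to 34 exactly when both halves of some pair {x, 34−x} with 6 ≤ x ≤ 34−x ≤ 28 are chosen — 11 such pairs.
The remaining 9 elements (those with no distinct partner in range) can never complete a 34-sum, so the worst case takes all of them and one from each pair: 9 + 11 = 20.
The 21st integer has to be the second member of some pair, so 20 + 1 = 21.

21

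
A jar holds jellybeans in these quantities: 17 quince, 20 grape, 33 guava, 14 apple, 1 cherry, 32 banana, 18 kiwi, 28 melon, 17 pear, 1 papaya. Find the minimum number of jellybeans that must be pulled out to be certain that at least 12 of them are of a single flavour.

91

The 10 flavours are the holes; the jellybeans drawn are the pigeons.
To avoid 12 of any one flavour, the worst case takes at most 11 of each flavour, or every jellybean of a flavour that has fewer than 11.
That gives 11 + 11 + 11 + 11 + 1 + 11 + 11 + 11 + 11 + 1 = 90 jellybeans with no flavour reaching 12.
The next jellybean forces some flavour to 12, so 90 + 1 = 91.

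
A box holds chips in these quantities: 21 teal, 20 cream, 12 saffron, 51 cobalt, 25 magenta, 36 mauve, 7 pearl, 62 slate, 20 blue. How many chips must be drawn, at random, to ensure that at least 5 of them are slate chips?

In the worst case for collecting slate chips, every non-slate chip comes out first.
There are 21 + 20 + 12 + 51 + 25 + 36 + 7 + 20 = 192 non-slate chips altogether.
After those, each further chip must be slate, so 192 + 5 = 197 draws guarantee 5 slate chips.

197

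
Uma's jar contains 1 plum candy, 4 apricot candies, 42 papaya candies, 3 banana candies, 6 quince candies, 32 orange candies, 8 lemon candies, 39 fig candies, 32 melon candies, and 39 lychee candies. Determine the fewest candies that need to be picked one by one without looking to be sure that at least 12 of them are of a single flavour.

78

By pigeonhole, put each drawn candy into a box by flavour. The largest draw with every box below 12 takes min(count, 11) from each flavour; flavours with fewer than 11 contribute all they have.
Σ min(cᵢ, 11) = 1 + 4 + 11 + 3 + 6 + 11 + 8 + 11 + 11 + 11 = 77.
Draw number 77 + 1 = 78 must push one box to 12.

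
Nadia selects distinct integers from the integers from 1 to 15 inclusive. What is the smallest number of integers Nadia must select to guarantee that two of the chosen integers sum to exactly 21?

11

A set avoiding the sum 21 can contain at most one of each pair {x, 21−x}, plus the 5 elements whose complement lies outside the range.
The integers 1, …, 10 (10 of them) are such a set: any two sum to at least 1+2 = 3 and at most 9+10 = 19 < 21.
Any 11th integer completes one of the 5 pairs, so 11 choices force a sum of 21.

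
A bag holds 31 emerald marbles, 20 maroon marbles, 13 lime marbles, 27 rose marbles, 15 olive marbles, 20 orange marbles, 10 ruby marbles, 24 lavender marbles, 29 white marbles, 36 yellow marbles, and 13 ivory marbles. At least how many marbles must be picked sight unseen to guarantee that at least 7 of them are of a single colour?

An adversary could hand out at most 6 marbles per colour: 6 + 6 + 6 + 6 + 6 + 6 + 6 + 6 + 6 + 6 + 6 = 66 marbles and still no colour has 7.
By the pigeonhole principle, one more marble lands in a colour already at 6, so 67 draws are enough and 66 are not.

67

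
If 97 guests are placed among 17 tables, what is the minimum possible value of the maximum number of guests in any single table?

The 17 tables are the holes and the 97 guests are the pigeons.
If every table held at most 5 guests, the total would be at most 17 × 5 = 85, which is less than 97.
So some table holds at least ⌈97/17⌉ = 6 guests.

6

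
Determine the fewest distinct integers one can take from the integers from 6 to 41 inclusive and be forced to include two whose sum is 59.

25

Two chosen integers sum to 59 exactly when both halves of some pair {x, 59−x} with 18 ≤ x ≤ 59−x ≤ 41 are chosen — 12 such pairs.
The remaining 12 elements (those with no distinct partner in range) can never complete a 59-sum, so the worst case takes all of them and one from each pair: 12 + 12 = 24.
Pigeonhole: the 25th integer has to be the second member of some pair, so 24 + 1 = 25.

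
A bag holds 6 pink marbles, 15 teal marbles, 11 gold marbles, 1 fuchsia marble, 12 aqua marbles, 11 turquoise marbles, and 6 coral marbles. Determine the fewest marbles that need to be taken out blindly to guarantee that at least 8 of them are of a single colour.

42

Pigeonhole: put each drawn marble into a box by colour. The largest draw with every box below 8 takes min(count, 7) from each colour; colours with fewer than 7 contribute all they have.
Σ min(cᵢ, 7) = 6 + 7 + 7 + 1 + 7 + 7 + 6 = 41.
Draw number 41 + 1 = 42 must push one box to 8.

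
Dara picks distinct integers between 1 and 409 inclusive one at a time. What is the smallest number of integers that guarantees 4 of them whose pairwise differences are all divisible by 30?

91

Integers whose pairwise differences are multiples of 30 are exactly those sharing a remainder mod 30. By pigeonhole, the 30 residue classes mod 30 are the pigeonholes.
With 90 integers one could put 3 in each residue class and have no class reach 4.
The 91st integer pushes some class to 4, so 30·3 + 1 = 91.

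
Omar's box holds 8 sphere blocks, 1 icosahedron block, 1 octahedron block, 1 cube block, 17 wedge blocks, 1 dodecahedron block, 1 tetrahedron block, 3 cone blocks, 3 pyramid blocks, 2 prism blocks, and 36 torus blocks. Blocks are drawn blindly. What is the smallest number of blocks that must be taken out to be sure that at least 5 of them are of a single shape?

26

Pigeonhole: the 11 shapes are the holes; the blocks drawn are the pigeons.
To avoid 5 of any one shape, the worst case takes at most 4 of each shape, or every block of a shape that has fewer than 4.
That gives 4 + 1 + 1 + 1 + 4 + 1 + 1 + 3 + 3 + 2 + 4 = 25 blocks with no shape reaching 5.
The next block forces some shape to 5, so 25 + 1 = 26.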